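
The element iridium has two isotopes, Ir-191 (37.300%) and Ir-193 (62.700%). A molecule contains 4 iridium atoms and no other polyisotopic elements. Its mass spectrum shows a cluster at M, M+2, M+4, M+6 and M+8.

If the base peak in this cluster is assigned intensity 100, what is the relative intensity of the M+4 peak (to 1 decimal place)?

89.2

(0.37300 + 0.62700)^4 gives M 0.0194, M+2 0.1302, M+4 0.3282, M+6 0.3678, M+8 0.1546; the largest is M+6.
P(M+6) = C(4,3) × 0.37300^1 × 0.62700^3 = 4 × 0.3730 × 0.24649188 = 0.367766 (base)
P(M+4) = C(4,2) × 0.37300^2 × 0.62700^2 = 6 × 0.139129 × 0.393129 = 0.328174
Relative intensity = 0.328174 / 0.367766 × 100 = 89.2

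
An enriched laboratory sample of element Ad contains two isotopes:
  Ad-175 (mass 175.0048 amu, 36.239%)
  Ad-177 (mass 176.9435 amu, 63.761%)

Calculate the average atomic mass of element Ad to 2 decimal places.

176.24 amu

Ar = Σ fᵢ·mᵢ = 0.36239 × 175.0048 + 0.63761 × 176.9435
= 63.41999 + 112.82095 = 176.24094 amu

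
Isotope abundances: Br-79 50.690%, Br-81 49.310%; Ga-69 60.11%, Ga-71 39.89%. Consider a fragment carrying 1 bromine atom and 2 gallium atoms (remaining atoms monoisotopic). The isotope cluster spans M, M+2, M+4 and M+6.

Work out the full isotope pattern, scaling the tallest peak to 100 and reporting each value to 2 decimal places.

43.48 : 100.00 : 75.28 : 18.63

Bromine pattern (n=1): 0.5069 : 0.4931
Gallium pattern (n=2): 0.36132121 : 0.47955758 : 0.15912121
Convolve the two distributions (both contribute in 2-u steps):
  M: 0.5069×0.36132121 = 0.183154
  M+2: 0.5069×0.47955758 + 0.4931×0.36132121 = 0.421255
  M+4: 0.5069×0.15912121 + 0.4931×0.47955758 = 0.317128
  M+6: 0.4931×0.15912121 = 0.078463
Scale to base peak (0.421255) = 100: 43.48 : 100.00 : 75.28 : 18.63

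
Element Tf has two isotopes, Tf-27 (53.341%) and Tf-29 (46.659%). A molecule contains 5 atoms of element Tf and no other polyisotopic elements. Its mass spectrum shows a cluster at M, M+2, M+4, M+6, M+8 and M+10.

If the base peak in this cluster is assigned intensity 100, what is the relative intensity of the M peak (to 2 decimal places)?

13.07

Term probabilities: M 0.0432, M+2 0.1889, M+4 0.3304, M+6 0.2890, M+8 0.1264, M+10 0.0221. Base peak = M+4.
P(M+4) = C(5,2) × 0.53341^3 × 0.46659^2 = 10 × 0.15176914 × 0.21770623 = 0.330411 (base)
P(M) = C(5,0) × 0.53341^5 × 0.46659^0 = 1 × 0.0431823 × 1.0000 = 0.043182
Relative intensity = 0.043182 / 0.330411 × 100 = 13.07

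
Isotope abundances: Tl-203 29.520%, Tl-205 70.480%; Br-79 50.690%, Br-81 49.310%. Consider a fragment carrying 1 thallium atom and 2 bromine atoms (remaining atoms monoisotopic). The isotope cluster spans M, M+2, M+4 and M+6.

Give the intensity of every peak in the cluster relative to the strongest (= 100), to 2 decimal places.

Thallium pattern (n=1): 0.2952 : 0.7048
Bromine pattern (n=2): 0.25694761 : 0.49990478 : 0.24314761
Convolve the two distributions (both contribute in 2-u steps):
  M: 0.2952×0.25694761 = 0.075851
  M+2: 0.2952×0.49990478 + 0.7048×0.25694761 = 0.328669
  M+4: 0.2952×0.24314761 + 0.7048×0.49990478 = 0.424110
  M+6: 0.7048×0.24314761 = 0.171370
Scale to base peak (0.424110) = 100: 17.88 : 77.50 : 100.00 : 40.41

17.88 : 77.50 : 100.00 : 40.41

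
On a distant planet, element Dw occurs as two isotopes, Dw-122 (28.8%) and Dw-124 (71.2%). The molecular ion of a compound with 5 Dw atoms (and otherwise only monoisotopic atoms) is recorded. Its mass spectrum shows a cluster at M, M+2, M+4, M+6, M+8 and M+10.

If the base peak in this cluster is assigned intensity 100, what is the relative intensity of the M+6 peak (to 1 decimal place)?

80.9

(0.288 + 0.712)^5 gives M 0.0020, M+2 0.0245, M+4 0.1211, M+6 0.2994, M+8 0.3701, M+10 0.1830; the largest is M+8.
P(M+8) = C(5,4) × 0.288^1 × 0.712^4 = 5 × 0.2880 × 0.25699222 = 0.370069 (base)
P(M+6) = C(5,3) × 0.288^2 × 0.712^3 = 10 × 0.082944 × 0.36094413 = 0.299381
Relative intensity = 0.299381 / 0.370069 × 100 = 80.9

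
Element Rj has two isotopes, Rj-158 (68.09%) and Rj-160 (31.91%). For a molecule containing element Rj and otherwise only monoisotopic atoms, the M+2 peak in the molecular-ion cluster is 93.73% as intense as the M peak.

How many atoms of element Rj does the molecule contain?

2

For n independent Rj atoms, I(M+2)/I(M) = n · (abundance Rj-160) / (abundance Rj-158) = n · 0.3191/0.6809.
n = 0.9373 × 0.6809/0.3191 = 2.00 ≈ 2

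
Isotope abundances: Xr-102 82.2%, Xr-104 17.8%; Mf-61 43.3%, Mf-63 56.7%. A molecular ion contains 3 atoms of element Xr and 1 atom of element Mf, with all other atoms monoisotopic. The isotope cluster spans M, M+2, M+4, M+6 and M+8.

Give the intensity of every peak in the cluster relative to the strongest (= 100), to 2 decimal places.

Element Xr pattern (n=3): 0.55541225 : 0.36081526 : 0.07813274 : 0.00563975
Element Mf pattern (n=1): 0.4330 : 0.5670
Convolve the two distributions (both contribute in 2-u steps):
  M: 0.55541225×0.4330 = 0.240494
  M+2: 0.55541225×0.5670 + 0.36081526×0.4330 = 0.471152
  M+4: 0.36081526×0.5670 + 0.07813274×0.4330 = 0.238414
  M+6: 0.07813274×0.5670 + 0.00563975×0.4330 = 0.046743
  M+8: 0.00563975×0.5670 = 0.003198
Scale to base peak (0.471152) = 100: 51.04 : 100.00 : 50.60 : 9.92 : 0.68

51.04 : 100.00 : 50.60 : 9.92 : 0.68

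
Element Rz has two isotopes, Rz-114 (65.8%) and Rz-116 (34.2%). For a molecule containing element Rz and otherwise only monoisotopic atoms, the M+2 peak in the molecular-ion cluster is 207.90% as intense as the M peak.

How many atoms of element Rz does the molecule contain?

The M+2/M ratio from n Rz atoms is n · q/p = n · 0.342/0.658.
n = 2.0790 × 0.658/0.342 = 4.00 ≈ 4

4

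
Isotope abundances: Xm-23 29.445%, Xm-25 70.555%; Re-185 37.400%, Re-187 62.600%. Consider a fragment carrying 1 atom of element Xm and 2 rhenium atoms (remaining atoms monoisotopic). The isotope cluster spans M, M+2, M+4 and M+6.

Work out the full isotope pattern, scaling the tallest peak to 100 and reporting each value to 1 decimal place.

9.2 : 53.1 : 100.0 : 62.0

Element Xm pattern (n=1): 0.29445 : 0.70555
Rhenium pattern (n=2): 0.139876 : 0.468248 : 0.391876
Convolve the two distributions (both contribute in 2-u steps):
  M: 0.29445×0.139876 = 0.041186
  M+2: 0.29445×0.468248 + 0.70555×0.139876 = 0.236565
  M+4: 0.29445×0.391876 + 0.70555×0.468248 = 0.445760
  M+6: 0.70555×0.391876 = 0.276488
Scale to base peak (0.445760) = 100: 9.2 : 53.1 : 100.0 : 62.0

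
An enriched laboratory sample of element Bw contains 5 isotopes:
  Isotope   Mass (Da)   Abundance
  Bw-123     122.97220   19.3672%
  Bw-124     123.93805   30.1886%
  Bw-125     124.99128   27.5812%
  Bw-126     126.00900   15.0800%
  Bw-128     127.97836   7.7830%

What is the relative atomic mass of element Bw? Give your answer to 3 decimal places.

124.668 Da

Average mass = Σ (abundance × isotope mass) = 0.193672 × 122.97220 + 0.301886 × 123.93805 + 0.275812 × 124.99128 + 0.150800 × 126.00900 + 0.077830 × 127.97836
= 23.816272 + 37.415162 + 34.474095 + 19.002157 + 9.960556 = 124.668242 Da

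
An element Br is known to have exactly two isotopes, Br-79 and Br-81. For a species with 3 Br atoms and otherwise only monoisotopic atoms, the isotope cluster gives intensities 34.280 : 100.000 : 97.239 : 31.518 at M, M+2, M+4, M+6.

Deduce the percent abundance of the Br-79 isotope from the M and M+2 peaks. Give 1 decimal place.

50.7%

Let p = fractional abundance of Br-79. I(M+2)/I(M) = [C(3,1)·p^2·(1−p)] / p^3 = 3·(1−p)/p = 100.000/34.280 = 2.9172
(1−p)/p = 2.9172/3 = 0.9724  ⇒  p = 1/(1 + 0.9724) = 0.5070
Br-79: 50.7%, Br-81: 49.3%.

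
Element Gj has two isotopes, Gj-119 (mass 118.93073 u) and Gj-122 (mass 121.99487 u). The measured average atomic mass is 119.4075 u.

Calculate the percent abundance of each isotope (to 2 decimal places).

Let x be the fractional abundance of Gj-119; then Gj-122 has abundance 1 − x.
118.93073·x + 121.99487·(1 − x) = 119.4075
(118.93073 − 121.99487)·x = 119.4075 − 121.99487
x = -2.58737 / -3.06414 = 0.84440 → 84.44% Gj-119, 15.56% Gj-122.

Gj-119: 84.44%, Gj-122: 15.56%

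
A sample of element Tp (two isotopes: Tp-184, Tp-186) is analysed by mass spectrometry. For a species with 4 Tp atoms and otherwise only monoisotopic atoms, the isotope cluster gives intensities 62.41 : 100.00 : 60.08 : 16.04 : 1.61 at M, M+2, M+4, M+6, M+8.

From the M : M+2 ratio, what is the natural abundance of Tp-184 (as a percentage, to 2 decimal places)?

71.40%

Let p = fractional abundance of Tp-184. I(M+2)/I(M) = [C(4,1)·p^3·(1−p)] / p^4 = 4·(1−p)/p = 100.00/62.41 = 1.6023
(1−p)/p = 1.6023/4 = 0.4006  ⇒  p = 1/(1 + 0.4006) = 0.7140
Tp-184: 71.40%, Tp-186: 28.60%.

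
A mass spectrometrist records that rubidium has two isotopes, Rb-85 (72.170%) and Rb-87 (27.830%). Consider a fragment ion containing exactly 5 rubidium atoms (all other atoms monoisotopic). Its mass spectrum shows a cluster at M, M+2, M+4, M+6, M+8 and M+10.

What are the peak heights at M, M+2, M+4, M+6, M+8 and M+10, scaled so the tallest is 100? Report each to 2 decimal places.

Each Rb atom is independently Rb-85 (p = 0.72170) or Rb-87 (q = 0.27830); the cluster is the binomial expansion (p + q)^5.
P(M) = 0.72170^5 = 0.195787
P(M+2) = 5 × 0.72170^4 × 0.27830^1 = 0.377494
P(M+4) = 10 × 0.72170^3 × 0.27830^2 = 0.291136
P(M+6) = 10 × 0.72170^2 × 0.27830^3 = 0.112267
P(M+8) = 5 × 0.72170^1 × 0.27830^4 = 0.021646
P(M+10) = 0.27830^5 = 0.001669
The M+2 peak is largest (0.377494); scaling to 100 gives 51.86 : 100.00 : 77.12 : 29.74 : 5.73 : 0.44.

51.86 : 100.00 : 77.12 : 29.74 : 5.73 : 0.44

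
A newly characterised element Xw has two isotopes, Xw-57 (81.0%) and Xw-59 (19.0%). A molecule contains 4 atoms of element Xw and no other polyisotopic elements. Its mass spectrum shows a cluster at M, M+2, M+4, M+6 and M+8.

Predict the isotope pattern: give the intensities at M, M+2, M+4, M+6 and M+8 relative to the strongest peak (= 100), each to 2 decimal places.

The 4 Xw atoms are independent, so intensities follow the terms of (0.810 + 0.190)^4.
P(M) = 0.810^4 = 0.430467
P(M+2) = 4 × 0.810^3 × 0.190^1 = 0.403895
P(M+4) = 6 × 0.810^2 × 0.190^2 = 0.142111
P(M+6) = 4 × 0.810^1 × 0.190^3 = 0.022223
P(M+8) = 0.190^4 = 0.001303
The M peak is largest (0.430467); scaling to 100 gives 100.00 : 93.83 : 33.01 : 5.16 : 0.30.

100.00 : 93.83 : 33.01 : 5.16 : 0.30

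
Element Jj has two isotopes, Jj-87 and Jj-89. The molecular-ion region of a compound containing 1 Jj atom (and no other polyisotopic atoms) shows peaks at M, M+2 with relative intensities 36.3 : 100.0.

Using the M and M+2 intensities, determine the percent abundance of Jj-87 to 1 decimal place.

Write p for the Jj-87 fraction. I(M+2)/I(M) = [C(1,1)·p^0·(1−p)] / p^1 = 1·(1−p)/p = 100.0/36.3 = 2.7548
(1−p)/p = 2.7548/1 = 2.7548  ⇒  p = 1/(1 + 2.7548) = 0.2663
Jj-87: 26.6%, Jj-89: 73.4%.

26.6%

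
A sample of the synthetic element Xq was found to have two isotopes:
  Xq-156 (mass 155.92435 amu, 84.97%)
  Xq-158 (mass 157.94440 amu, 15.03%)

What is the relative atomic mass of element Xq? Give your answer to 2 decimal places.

Ar = Σ fᵢ·mᵢ = 0.8497 × 155.92435 + 0.1503 × 157.94440
= 132.488920 + 23.739043 = 156.227963 amu

156.23 amu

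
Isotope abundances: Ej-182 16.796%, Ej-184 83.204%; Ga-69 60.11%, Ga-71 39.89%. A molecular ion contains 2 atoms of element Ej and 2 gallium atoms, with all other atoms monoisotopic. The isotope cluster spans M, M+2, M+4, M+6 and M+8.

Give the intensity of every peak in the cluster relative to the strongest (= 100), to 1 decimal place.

2.6 : 29.5 : 100.0 : 96.9 : 28.3

Element Ej pattern (n=2): 0.02821056 : 0.27949888 : 0.69229056
Gallium pattern (n=2): 0.36132121 : 0.47955758 : 0.15912121
Convolve the two distributions (both contribute in 2-u steps):
  M: 0.02821056×0.36132121 = 0.010193
  M+2: 0.02821056×0.47955758 + 0.27949888×0.36132121 = 0.114517
  M+4: 0.02821056×0.15912121 + 0.27949888×0.47955758 + 0.69229056×0.36132121 = 0.388664
  M+6: 0.27949888×0.15912121 + 0.69229056×0.47955758 = 0.376467
  M+8: 0.69229056×0.15912121 = 0.110158
Scale to base peak (0.388664) = 100: 2.6 : 29.5 : 100.0 : 96.9 : 28.3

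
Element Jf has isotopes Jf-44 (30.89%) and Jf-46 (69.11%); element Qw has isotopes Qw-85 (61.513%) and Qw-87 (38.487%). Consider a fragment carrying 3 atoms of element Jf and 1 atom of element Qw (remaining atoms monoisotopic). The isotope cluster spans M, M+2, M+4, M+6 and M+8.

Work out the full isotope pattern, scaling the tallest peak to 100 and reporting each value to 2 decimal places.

4.86 : 35.63 : 93.31 : 100.00 : 34.02

Element Jf pattern (n=3): 0.02947499 : 0.19783265 : 0.44260972 : 0.33008264
Element Qw pattern (n=1): 0.61513 : 0.38487
Convolve the two distributions (both contribute in 2-u steps):
  M: 0.02947499×0.61513 = 0.018131
  M+2: 0.02947499×0.38487 + 0.19783265×0.61513 = 0.133037
  M+4: 0.19783265×0.38487 + 0.44260972×0.61513 = 0.348402
  M+6: 0.44260972×0.38487 + 0.33008264×0.61513 = 0.373391
  M+8: 0.33008264×0.38487 = 0.127039
Scale to base peak (0.373391) = 100: 4.86 : 35.63 : 93.31 : 100.00 : 34.02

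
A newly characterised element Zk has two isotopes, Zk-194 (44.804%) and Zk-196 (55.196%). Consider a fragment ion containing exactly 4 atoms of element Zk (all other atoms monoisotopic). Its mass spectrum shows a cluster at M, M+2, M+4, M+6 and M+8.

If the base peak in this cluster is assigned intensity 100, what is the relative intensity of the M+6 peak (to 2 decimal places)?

82.13

Binomial terms of (0.44804 + 0.55196)^4: M 0.0403, M+2 0.1986, M+4 0.3669, M+6 0.3014, M+8 0.0928 → M+4 is the base peak.
P(M+4) = C(4,2) × 0.44804^2 × 0.55196^2 = 6 × 0.20073984 × 0.30465984 = 0.366944 (base)
P(M+6) = C(4,3) × 0.44804^1 × 0.55196^3 = 4 × 0.44804 × 0.16816005 = 0.301370
Relative intensity = 0.301370 / 0.366944 × 100 = 82.13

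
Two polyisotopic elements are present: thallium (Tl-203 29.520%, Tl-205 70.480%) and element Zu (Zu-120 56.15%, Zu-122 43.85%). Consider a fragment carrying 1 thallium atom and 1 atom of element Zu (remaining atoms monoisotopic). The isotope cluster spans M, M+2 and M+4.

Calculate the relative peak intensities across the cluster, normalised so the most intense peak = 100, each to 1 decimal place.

31.6 : 100.0 : 58.8

Thallium pattern (n=1): 0.2952 : 0.7048
Element Zu pattern (n=1): 0.5615 : 0.4385
Convolve the two distributions (both contribute in 2-u steps):
  M: 0.2952×0.5615 = 0.165755
  M+2: 0.2952×0.4385 + 0.7048×0.5615 = 0.525190
  M+4: 0.7048×0.4385 = 0.309055
Scale to base peak (0.525190) = 100: 31.6 : 100.0 : 58.8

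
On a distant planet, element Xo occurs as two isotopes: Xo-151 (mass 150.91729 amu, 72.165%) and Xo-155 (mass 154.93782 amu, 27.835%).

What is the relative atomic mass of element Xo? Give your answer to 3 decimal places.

Weight each isotope mass by its fractional abundance: 0.72165 × 150.91729 + 0.27835 × 154.93782
= 108.909462 + 43.126942 = 152.036404 amu

152.036 amu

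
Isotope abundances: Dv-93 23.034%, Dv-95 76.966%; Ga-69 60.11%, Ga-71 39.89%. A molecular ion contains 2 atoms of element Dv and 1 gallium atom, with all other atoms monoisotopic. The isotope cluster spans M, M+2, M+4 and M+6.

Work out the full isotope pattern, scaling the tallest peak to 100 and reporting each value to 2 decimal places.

6.41 : 47.09 : 100.00 : 47.50

Element Dv pattern (n=2): 0.05305652 : 0.35456697 : 0.59237652
Gallium pattern (n=1): 0.6011 : 0.3989
Convolve the two distributions (both contribute in 2-u steps):
  M: 0.05305652×0.6011 = 0.031892
  M+2: 0.05305652×0.3989 + 0.35456697×0.6011 = 0.234294
  M+4: 0.35456697×0.3989 + 0.59237652×0.6011 = 0.497514
  M+6: 0.59237652×0.3989 = 0.236299
Scale to base peak (0.497514) = 100: 6.41 : 47.09 : 100.00 : 47.50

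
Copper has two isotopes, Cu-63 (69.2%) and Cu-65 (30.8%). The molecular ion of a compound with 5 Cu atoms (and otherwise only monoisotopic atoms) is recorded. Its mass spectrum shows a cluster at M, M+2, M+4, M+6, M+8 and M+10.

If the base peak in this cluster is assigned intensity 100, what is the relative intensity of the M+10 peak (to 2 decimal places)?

(0.692 + 0.308)^5 gives M 0.1587, M+2 0.3531, M+4 0.3144, M+6 0.1399, M+8 0.0311, M+10 0.0028; the largest is M+2.
P(M+2) = C(5,1) × 0.692^4 × 0.308^1 = 5 × 0.22931073 × 0.3080 = 0.353139 (base)
P(M+10) = C(5,5) × 0.692^0 × 0.308^5 = 1 × 1.0000 × 0.00277175 = 0.002772
Relative intensity = 0.002772 / 0.353139 × 100 = 0.78

0.78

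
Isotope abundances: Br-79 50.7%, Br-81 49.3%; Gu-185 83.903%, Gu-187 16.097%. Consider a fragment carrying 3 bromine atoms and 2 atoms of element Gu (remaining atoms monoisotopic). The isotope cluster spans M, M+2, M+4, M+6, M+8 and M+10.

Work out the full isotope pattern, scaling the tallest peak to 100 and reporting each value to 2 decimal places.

25.05 : 82.67 : 100.00 : 52.98 : 11.45 : 0.85

Bromine pattern (n=3): 0.13032384 : 0.38017547 : 0.36967753 : 0.11982316
Element Gu pattern (n=2): 0.70397134 : 0.27011732 : 0.02591134
Convolve the two distributions (both contribute in 2-u steps):
  M: 0.13032384×0.70397134 = 0.091744
  M+2: 0.13032384×0.27011732 + 0.38017547×0.70397134 = 0.302835
  M+4: 0.13032384×0.02591134 + 0.38017547×0.27011732 + 0.36967753×0.70397134 = 0.366311
  M+6: 0.38017547×0.02591134 + 0.36967753×0.27011732 + 0.11982316×0.70397134 = 0.194059
  M+8: 0.36967753×0.02591134 + 0.11982316×0.27011732 = 0.041945
  M+10: 0.11982316×0.02591134 = 0.003105
Scale to base peak (0.366311) = 100: 25.05 : 82.67 : 100.00 : 52.98 : 11.45 : 0.85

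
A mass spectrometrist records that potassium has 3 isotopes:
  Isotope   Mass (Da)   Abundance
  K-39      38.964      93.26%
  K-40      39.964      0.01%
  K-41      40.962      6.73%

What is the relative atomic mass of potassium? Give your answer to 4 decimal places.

The abundance-weighted mean is 0.9326 × 38.964 + 0.0001 × 39.964 + 0.0673 × 40.962
= 36.33783 + 0.00400 + 2.75674 = 39.09857 Da

39.0986 Da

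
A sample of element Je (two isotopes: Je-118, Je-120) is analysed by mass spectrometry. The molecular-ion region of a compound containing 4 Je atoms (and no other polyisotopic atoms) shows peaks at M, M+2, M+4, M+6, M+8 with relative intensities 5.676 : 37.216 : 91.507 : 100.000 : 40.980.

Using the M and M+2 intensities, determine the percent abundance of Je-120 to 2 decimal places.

62.11%

If p is the fraction of Je that is Je-118, then I(M+2)/I(M) = [C(4,1)·p^3·(1−p)] / p^4 = 4·(1−p)/p = 37.216/5.676 = 6.5567
(1−p)/p = 6.5567/4 = 1.6392  ⇒  p = 1/(1 + 1.6392) = 0.3789
Je-118: 37.89%, Je-120: 62.11%.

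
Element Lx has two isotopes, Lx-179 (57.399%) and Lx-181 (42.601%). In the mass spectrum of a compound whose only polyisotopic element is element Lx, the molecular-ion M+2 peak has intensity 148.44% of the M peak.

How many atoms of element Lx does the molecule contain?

For n independent Lx atoms, I(M+2)/I(M) = n · (abundance Lx-181) / (abundance Lx-179) = n · 0.42601/0.57399.
n = 1.4844 × 0.57399/0.42601 = 2.00 ≈ 2

2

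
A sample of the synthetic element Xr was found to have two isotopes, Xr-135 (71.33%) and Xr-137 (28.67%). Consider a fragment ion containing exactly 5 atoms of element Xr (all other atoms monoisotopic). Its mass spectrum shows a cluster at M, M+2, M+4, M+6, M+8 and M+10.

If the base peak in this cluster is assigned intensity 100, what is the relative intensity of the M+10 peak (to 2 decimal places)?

0.52

(0.7133 + 0.2867)^5 gives M 0.1847, M+2 0.3711, M+4 0.2983, M+6 0.1199, M+8 0.0241, M+10 0.0019; the largest is M+2.
P(M+2) = C(5,1) × 0.7133^4 × 0.2867^1 = 5 × 0.25887428 × 0.2867 = 0.371096 (base)
P(M+10) = C(5,5) × 0.7133^0 × 0.2867^5 = 1 × 1.0000 × 0.00193704 = 0.001937
Relative intensity = 0.001937 / 0.371096 × 100 = 0.52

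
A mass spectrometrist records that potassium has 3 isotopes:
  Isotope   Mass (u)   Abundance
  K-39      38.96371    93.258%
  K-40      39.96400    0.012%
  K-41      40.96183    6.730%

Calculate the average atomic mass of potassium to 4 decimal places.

Weight each isotope mass by its fractional abundance: 0.93258 × 38.96371 + 0.00012 × 39.96400 + 0.06730 × 40.96183
= 36.336777 + 0.004796 + 2.756731 = 39.098304 u

39.0983 u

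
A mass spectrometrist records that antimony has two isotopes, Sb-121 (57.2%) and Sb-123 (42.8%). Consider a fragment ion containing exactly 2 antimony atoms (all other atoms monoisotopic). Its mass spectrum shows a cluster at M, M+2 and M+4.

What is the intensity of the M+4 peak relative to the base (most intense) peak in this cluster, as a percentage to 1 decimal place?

(0.572 + 0.428)^2 gives M 0.3272, M+2 0.4896, M+4 0.1832; the largest is M+2.
P(M+2) = C(2,1) × 0.572^1 × 0.428^1 = 2 × 0.5720 × 0.4280 = 0.489632 (base)
P(M+4) = C(2,2) × 0.572^0 × 0.428^2 = 1 × 1.0000 × 0.183184 = 0.183184
Relative intensity = 0.183184 / 0.489632 × 100 = 37.4

37.4%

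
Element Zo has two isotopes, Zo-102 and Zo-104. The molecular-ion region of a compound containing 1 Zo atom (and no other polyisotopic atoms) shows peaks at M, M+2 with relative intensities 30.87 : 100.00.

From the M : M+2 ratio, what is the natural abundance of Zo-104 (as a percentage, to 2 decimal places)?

Write p for the Zo-102 fraction. I(M+2)/I(M) = [C(1,1)·p^0·(1−p)] / p^1 = 1·(1−p)/p = 100.00/30.87 = 3.2394
(1−p)/p = 3.2394/1 = 3.2394  ⇒  p = 1/(1 + 3.2394) = 0.2359
Zo-102: 23.59%, Zo-104: 76.41%.

76.41%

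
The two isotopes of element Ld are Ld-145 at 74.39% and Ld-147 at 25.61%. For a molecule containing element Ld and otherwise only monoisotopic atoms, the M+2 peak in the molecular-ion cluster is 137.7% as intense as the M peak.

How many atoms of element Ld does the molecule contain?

The M+2/M ratio from n Ld atoms is n · q/p = n · 0.2561/0.7439.
n = 1.377 × 0.7439/0.2561 = 4.00 ≈ 4

4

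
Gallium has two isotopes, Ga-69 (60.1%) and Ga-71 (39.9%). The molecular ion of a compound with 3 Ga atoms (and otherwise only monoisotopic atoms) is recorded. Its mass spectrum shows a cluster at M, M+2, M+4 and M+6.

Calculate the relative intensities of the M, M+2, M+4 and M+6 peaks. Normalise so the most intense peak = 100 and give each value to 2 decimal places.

50.21 : 100.00 : 66.39 : 14.69

Expanding (0.601 + 0.399)^3:
P(M) = 0.601^3 = 0.217082
P(M+2) = 3 × 0.601^2 × 0.399^1 = 0.432358
P(M+4) = 3 × 0.601^1 × 0.399^2 = 0.287039
P(M+6) = 0.399^3 = 0.063521
The M+2 peak is largest (0.432358); scaling to 100 gives 50.21 : 100.00 : 66.39 : 14.69.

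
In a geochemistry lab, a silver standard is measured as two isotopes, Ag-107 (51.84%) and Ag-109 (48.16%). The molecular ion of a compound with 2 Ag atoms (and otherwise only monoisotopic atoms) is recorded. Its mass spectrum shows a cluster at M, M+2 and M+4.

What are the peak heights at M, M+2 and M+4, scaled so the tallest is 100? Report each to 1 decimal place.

53.8 : 100.0 : 46.5

Expanding (0.5184 + 0.4816)^2:
P(M) = 0.5184^2 = 0.268739
P(M+2) = 2 × 0.5184^1 × 0.4816^1 = 0.499323
P(M+4) = 0.4816^2 = 0.231939
The M+2 peak is largest (0.499323); scaling to 100 gives 53.8 : 100.0 : 46.5.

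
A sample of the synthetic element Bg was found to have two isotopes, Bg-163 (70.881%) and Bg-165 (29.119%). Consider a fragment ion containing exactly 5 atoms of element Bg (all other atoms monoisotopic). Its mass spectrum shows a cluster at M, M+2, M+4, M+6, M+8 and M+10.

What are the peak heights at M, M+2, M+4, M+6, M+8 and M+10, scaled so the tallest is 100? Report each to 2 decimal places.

48.68 : 100.00 : 82.16 : 33.75 : 6.93 : 0.57

The 5 Bg atoms are independent, so intensities follow the terms of (0.70881 + 0.29119)^5.
P(M) = 0.70881^5 = 0.178916
P(M+2) = 5 × 0.70881^4 × 0.29119^1 = 0.367507
P(M+4) = 10 × 0.70881^3 × 0.29119^2 = 0.301955
P(M+6) = 10 × 0.70881^2 × 0.29119^3 = 0.124048
P(M+8) = 5 × 0.70881^1 × 0.29119^4 = 0.025480
P(M+10) = 0.29119^5 = 0.002094
The M+2 peak is largest (0.367507); scaling to 100 gives 48.68 : 100.00 : 82.16 : 33.75 : 6.93 : 0.57.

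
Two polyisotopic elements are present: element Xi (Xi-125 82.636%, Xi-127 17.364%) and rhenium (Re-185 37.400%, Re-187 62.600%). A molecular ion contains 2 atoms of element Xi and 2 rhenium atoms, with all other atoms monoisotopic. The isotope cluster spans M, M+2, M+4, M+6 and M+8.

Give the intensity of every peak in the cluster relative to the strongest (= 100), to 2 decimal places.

Element Xi pattern (n=2): 0.68287085 : 0.2869783 : 0.03015085
Rhenium pattern (n=2): 0.139876 : 0.468248 : 0.391876
Convolve the two distributions (both contribute in 2-u steps):
  M: 0.68287085×0.139876 = 0.095517
  M+2: 0.68287085×0.468248 + 0.2869783×0.139876 = 0.359894
  M+4: 0.68287085×0.391876 + 0.2869783×0.468248 + 0.03015085×0.139876 = 0.406195
  M+6: 0.2869783×0.391876 + 0.03015085×0.468248 = 0.126578
  M+8: 0.03015085×0.391876 = 0.011815
Scale to base peak (0.406195) = 100: 23.52 : 88.60 : 100.00 : 31.16 : 2.91

23.52 : 88.60 : 100.00 : 31.16 : 2.91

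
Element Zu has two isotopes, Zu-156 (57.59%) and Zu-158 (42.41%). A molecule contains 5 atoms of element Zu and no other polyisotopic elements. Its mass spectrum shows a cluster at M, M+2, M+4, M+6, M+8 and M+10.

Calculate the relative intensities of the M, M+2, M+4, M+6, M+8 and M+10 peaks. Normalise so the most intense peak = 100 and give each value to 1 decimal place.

Expanding (0.5759 + 0.4241)^5:
P(M) = 0.5759^5 = 0.063348
P(M+2) = 5 × 0.5759^4 × 0.4241^1 = 0.233253
P(M+4) = 10 × 0.5759^3 × 0.4241^2 = 0.343540
P(M+6) = 10 × 0.5759^2 × 0.4241^3 = 0.252987
P(M+8) = 5 × 0.5759^1 × 0.4241^4 = 0.093152
P(M+10) = 0.4241^5 = 0.013720
The M+4 peak is largest (0.343540); scaling to 100 gives 18.4 : 67.9 : 100.0 : 73.6 : 27.1 : 4.0.

18.4 : 67.9 : 100.0 : 73.6 : 27.1 : 4.0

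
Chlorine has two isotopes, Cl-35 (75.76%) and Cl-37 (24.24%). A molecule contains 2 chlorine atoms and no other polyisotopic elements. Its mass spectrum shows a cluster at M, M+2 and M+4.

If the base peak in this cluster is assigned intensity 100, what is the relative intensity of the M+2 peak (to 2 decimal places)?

Term probabilities: M 0.5740, M+2 0.3673, M+4 0.0588. Base peak = M.
P(M) = C(2,0) × 0.7576^2 × 0.2424^0 = 1 × 0.57395776 × 1.0000 = 0.573958 (base)
P(M+2) = C(2,1) × 0.7576^1 × 0.2424^1 = 2 × 0.7576 × 0.2424 = 0.367284
Relative intensity = 0.367284 / 0.573958 × 100 = 63.99

63.99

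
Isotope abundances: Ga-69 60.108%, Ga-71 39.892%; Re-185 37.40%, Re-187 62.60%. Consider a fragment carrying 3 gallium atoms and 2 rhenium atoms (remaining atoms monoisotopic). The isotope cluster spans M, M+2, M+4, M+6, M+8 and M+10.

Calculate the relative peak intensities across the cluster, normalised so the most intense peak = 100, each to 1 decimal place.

9.3 : 49.5 : 100.0 : 95.4 : 43.4 : 7.6

Gallium pattern (n=3): 0.2171685 : 0.432386 : 0.2869625 : 0.063483
Rhenium pattern (n=2): 0.139876 : 0.468248 : 0.391876
Convolve the two distributions (both contribute in 2-u steps):
  M: 0.2171685×0.139876 = 0.030377
  M+2: 0.2171685×0.468248 + 0.432386×0.139876 = 0.162169
  M+4: 0.2171685×0.391876 + 0.432386×0.468248 + 0.2869625×0.139876 = 0.327706
  M+6: 0.432386×0.391876 + 0.2869625×0.468248 + 0.063483×0.139876 = 0.312691
  M+8: 0.2869625×0.391876 + 0.063483×0.468248 = 0.142180
  M+10: 0.063483×0.391876 = 0.024877
Scale to base peak (0.327706) = 100: 9.3 : 49.5 : 100.0 : 95.4 : 43.4 : 7.6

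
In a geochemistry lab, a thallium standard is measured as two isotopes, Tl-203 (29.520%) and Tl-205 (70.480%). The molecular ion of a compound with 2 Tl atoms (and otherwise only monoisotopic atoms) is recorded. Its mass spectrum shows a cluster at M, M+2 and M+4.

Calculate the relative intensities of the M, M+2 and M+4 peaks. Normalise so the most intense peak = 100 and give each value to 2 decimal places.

The 2 Tl atoms are independent, so intensities follow the terms of (0.29520 + 0.70480)^2.
P(M) = 0.29520^2 = 0.087143
P(M+2) = 2 × 0.29520^1 × 0.70480^1 = 0.416114
P(M+4) = 0.70480^2 = 0.496743
The M+4 peak is largest (0.496743); scaling to 100 gives 17.54 : 83.77 : 100.00.

17.54 : 83.77 : 100.00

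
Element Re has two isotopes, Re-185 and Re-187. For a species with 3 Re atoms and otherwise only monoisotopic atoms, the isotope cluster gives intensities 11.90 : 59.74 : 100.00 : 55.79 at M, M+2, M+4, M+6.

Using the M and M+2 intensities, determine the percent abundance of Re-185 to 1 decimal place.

If p is the fraction of Re that is Re-185, then I(M+2)/I(M) = [C(3,1)·p^2·(1−p)] / p^3 = 3·(1−p)/p = 59.74/11.90 = 5.0202
(1−p)/p = 5.0202/3 = 1.6734  ⇒  p = 1/(1 + 1.6734) = 0.3741
Re-185: 37.4%, Re-187: 62.6%.

37.4%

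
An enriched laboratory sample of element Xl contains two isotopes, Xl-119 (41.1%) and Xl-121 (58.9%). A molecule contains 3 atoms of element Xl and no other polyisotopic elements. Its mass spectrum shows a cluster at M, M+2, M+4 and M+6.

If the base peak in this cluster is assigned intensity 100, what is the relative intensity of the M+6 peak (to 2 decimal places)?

47.77

Term probabilities: M 0.0694, M+2 0.2985, M+4 0.4278, M+6 0.2043. Base peak = M+4.
P(M+4) = C(3,2) × 0.411^1 × 0.589^2 = 3 × 0.4110 × 0.346921 = 0.427754 (base)
P(M+6) = C(3,3) × 0.411^0 × 0.589^3 = 1 × 1.0000 × 0.20433647 = 0.204336
Relative intensity = 0.204336 / 0.427754 × 100 = 47.77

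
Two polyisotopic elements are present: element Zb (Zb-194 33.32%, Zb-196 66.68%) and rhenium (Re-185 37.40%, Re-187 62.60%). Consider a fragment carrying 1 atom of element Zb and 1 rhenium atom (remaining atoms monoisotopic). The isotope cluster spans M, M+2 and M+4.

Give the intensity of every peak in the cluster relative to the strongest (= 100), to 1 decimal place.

Element Zb pattern (n=1): 0.3332 : 0.6668
Rhenium pattern (n=1): 0.3740 : 0.6260
Convolve the two distributions (both contribute in 2-u steps):
  M: 0.3332×0.3740 = 0.124617
  M+2: 0.3332×0.6260 + 0.6668×0.3740 = 0.457966
  M+4: 0.6668×0.6260 = 0.417417
Scale to base peak (0.457966) = 100: 27.2 : 100.0 : 91.1

27.2 : 100.0 : 91.1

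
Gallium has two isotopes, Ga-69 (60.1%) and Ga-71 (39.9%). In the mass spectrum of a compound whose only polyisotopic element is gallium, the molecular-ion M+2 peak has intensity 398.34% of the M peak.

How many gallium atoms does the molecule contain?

The M+2/M ratio from n Ga atoms is n · q/p = n · 0.399/0.601.
n = 3.9834 × 0.601/0.399 = 6.00 ≈ 6

6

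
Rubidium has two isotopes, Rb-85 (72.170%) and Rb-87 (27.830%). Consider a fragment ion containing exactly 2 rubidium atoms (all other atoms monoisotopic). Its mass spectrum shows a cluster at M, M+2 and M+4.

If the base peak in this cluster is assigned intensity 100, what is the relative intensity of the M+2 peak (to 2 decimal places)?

77.12

(0.72170 + 0.27830)^2 gives M 0.5209, M+2 0.4017, M+4 0.0775; the largest is M.
P(M) = C(2,0) × 0.72170^2 × 0.27830^0 = 1 × 0.52085089 × 1.0000 = 0.520851 (base)
P(M+2) = C(2,1) × 0.72170^1 × 0.27830^1 = 2 × 0.7217 × 0.2783 = 0.401698
Relative intensity = 0.401698 / 0.520851 × 100 = 77.12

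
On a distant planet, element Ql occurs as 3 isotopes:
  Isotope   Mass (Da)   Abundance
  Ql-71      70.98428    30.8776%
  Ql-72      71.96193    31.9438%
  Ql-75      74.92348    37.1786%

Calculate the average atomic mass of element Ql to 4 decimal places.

72.7611 Da

The abundance-weighted mean is 0.308776 × 70.98428 + 0.319438 × 71.96193 + 0.371786 × 74.92348
= 21.918242 + 22.987375 + 27.855501 = 72.761118 Da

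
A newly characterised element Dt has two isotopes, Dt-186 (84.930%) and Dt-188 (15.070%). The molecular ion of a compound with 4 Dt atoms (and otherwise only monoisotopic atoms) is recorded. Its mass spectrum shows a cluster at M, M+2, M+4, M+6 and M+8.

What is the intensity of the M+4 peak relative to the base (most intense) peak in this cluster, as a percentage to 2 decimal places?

(0.84930 + 0.15070)^4 gives M 0.5203, M+2 0.3693, M+4 0.0983, M+6 0.0116, M+8 0.0005; the largest is M.
P(M) = C(4,0) × 0.84930^4 × 0.15070^0 = 1 × 0.52028882 × 1.0000 = 0.520289 (base)
P(M+4) = C(4,2) × 0.84930^2 × 0.15070^2 = 6 × 0.72131049 × 0.02271049 = 0.098288
Relative intensity = 0.098288 / 0.520289 × 100 = 18.89

18.89%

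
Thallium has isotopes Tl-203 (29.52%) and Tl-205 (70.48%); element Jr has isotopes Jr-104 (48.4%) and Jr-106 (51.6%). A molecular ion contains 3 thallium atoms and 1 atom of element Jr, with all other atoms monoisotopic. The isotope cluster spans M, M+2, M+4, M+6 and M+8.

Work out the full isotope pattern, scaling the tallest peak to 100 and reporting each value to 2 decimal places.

Thallium pattern (n=3): 0.02572463 : 0.18425524 : 0.43991564 : 0.35010449
Element Jr pattern (n=1): 0.4840 : 0.5160
Convolve the two distributions (both contribute in 2-u steps):
  M: 0.02572463×0.4840 = 0.012451
  M+2: 0.02572463×0.5160 + 0.18425524×0.4840 = 0.102453
  M+4: 0.18425524×0.5160 + 0.43991564×0.4840 = 0.307995
  M+6: 0.43991564×0.5160 + 0.35010449×0.4840 = 0.396447
  M+8: 0.35010449×0.5160 = 0.180654
Scale to base peak (0.396447) = 100: 3.14 : 25.84 : 77.69 : 100.00 : 45.57

3.14 : 25.84 : 77.69 : 100.00 : 45.57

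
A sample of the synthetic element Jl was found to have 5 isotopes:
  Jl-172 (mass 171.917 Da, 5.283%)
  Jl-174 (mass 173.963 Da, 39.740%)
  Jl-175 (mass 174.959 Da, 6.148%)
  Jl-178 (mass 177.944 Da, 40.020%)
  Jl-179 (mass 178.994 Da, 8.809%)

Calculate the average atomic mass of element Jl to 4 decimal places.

175.9525 Da

Ar = Σ fᵢ·mᵢ = 0.05283 × 171.917 + 0.39740 × 173.963 + 0.06148 × 174.959 + 0.40020 × 177.944 + 0.08809 × 178.994
= 9.08238 + 69.13290 + 10.75648 + 71.21319 + 15.76758 = 175.95253 Da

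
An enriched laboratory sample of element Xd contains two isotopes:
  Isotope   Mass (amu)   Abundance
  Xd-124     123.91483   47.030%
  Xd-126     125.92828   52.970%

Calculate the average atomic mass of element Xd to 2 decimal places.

The abundance-weighted mean is 0.47030 × 123.91483 + 0.52970 × 125.92828
= 58.277145 + 66.704210 = 124.981355 amu

124.98 amu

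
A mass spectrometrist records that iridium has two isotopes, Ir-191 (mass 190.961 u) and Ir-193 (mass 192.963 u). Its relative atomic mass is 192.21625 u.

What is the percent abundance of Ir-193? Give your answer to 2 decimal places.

Writing the weighted mean with unknown fraction x of Ir-191:
190.961·x + 192.963·(1 − x) = 192.21625
(190.961 − 192.963)·x = 192.21625 − 192.963
x = -0.74675 / -2.002 = 0.37300 → 37.30% Ir-191, 62.70% Ir-193.

62.70%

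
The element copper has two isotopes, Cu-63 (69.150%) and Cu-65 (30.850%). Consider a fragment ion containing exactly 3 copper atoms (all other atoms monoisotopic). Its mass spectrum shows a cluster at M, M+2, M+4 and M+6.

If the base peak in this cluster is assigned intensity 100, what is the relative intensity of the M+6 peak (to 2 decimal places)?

6.63

(0.69150 + 0.30850)^3 gives M 0.3307, M+2 0.4425, M+4 0.1974, M+6 0.0294; the largest is M+2.
P(M+2) = C(3,1) × 0.69150^2 × 0.30850^1 = 3 × 0.47817225 × 0.3085 = 0.442548 (base)
P(M+6) = C(3,3) × 0.69150^0 × 0.30850^3 = 1 × 1.0000 × 0.02936064 = 0.029361
Relative intensity = 0.029361 / 0.442548 × 100 = 6.63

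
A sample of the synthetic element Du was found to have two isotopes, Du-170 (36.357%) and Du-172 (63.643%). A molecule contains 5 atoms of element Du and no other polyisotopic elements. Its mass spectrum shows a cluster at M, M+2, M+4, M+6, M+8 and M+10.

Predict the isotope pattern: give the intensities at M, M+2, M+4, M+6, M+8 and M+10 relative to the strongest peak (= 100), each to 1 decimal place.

Each Du atom is independently Du-170 (p = 0.36357) or Du-172 (q = 0.63643); the cluster is the binomial expansion (p + q)^5.
P(M) = 0.36357^5 = 0.006352
P(M+2) = 5 × 0.36357^4 × 0.63643^1 = 0.055600
P(M+4) = 10 × 0.36357^3 × 0.63643^2 = 0.194655
P(M+6) = 10 × 0.36357^2 × 0.63643^3 = 0.340744
P(M+8) = 5 × 0.36357^1 × 0.63643^4 = 0.298236
P(M+10) = 0.63643^5 = 0.104413
The M+6 peak is largest (0.340744); scaling to 100 gives 1.9 : 16.3 : 57.1 : 100.0 : 87.5 : 30.6.

1.9 : 16.3 : 57.1 : 100.0 : 87.5 : 30.6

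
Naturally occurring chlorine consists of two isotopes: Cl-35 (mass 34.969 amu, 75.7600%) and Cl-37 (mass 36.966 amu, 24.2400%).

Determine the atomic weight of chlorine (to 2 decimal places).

Weight each isotope mass by its fractional abundance: 0.757600 × 34.969 + 0.242400 × 36.966
= 26.4925 + 8.9606 = 35.4531 amu

35.45 amu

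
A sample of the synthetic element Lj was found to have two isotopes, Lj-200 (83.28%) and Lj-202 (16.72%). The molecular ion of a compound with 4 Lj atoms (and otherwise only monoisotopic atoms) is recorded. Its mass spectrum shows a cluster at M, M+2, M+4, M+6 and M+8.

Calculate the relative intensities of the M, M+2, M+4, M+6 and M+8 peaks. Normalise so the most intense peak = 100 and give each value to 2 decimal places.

The 4 Lj atoms are independent, so intensities follow the terms of (0.8328 + 0.1672)^4.
P(M) = 0.8328^4 = 0.481020
P(M+2) = 4 × 0.8328^3 × 0.1672^1 = 0.386294
P(M+4) = 6 × 0.8328^2 × 0.1672^2 = 0.116334
P(M+6) = 4 × 0.8328^1 × 0.1672^3 = 0.015571
P(M+8) = 0.1672^4 = 0.000782
The M peak is largest (0.481020); scaling to 100 gives 100.00 : 80.31 : 24.18 : 3.24 : 0.16.

100.00 : 80.31 : 24.18 : 3.24 : 0.16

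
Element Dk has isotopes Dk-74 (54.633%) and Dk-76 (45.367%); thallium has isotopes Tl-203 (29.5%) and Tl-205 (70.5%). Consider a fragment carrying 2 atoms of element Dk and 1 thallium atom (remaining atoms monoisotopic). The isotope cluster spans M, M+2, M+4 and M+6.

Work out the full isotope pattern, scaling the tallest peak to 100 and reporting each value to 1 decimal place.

21.5 : 86.9 : 100.0 : 35.4

Element Dk pattern (n=2): 0.29847647 : 0.49570706 : 0.20581647
Thallium pattern (n=1): 0.2950 : 0.7050
Convolve the two distributions (both contribute in 2-u steps):
  M: 0.29847647×0.2950 = 0.088051
  M+2: 0.29847647×0.7050 + 0.49570706×0.2950 = 0.356659
  M+4: 0.49570706×0.7050 + 0.20581647×0.2950 = 0.410189
  M+6: 0.20581647×0.7050 = 0.145101
Scale to base peak (0.410189) = 100: 21.5 : 86.9 : 100.0 : 35.4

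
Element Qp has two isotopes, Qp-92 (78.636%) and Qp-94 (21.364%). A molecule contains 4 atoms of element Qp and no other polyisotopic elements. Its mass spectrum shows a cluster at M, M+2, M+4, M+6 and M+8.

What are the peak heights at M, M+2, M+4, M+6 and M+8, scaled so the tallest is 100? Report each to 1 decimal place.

Expanding (0.78636 + 0.21364)^4:
P(M) = 0.78636^4 = 0.382372
P(M+2) = 4 × 0.78636^3 × 0.21364^1 = 0.415534
P(M+4) = 6 × 0.78636^2 × 0.21364^2 = 0.169340
P(M+6) = 4 × 0.78636^1 × 0.21364^3 = 0.030671
P(M+8) = 0.21364^4 = 0.002083
The M+2 peak is largest (0.415534); scaling to 100 gives 92.0 : 100.0 : 40.8 : 7.4 : 0.5.

92.0 : 100.0 : 40.8 : 7.4 : 0.5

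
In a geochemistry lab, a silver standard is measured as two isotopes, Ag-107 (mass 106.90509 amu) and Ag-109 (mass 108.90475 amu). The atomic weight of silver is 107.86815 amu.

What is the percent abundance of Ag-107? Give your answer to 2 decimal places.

Writing the weighted mean with unknown fraction x of Ag-107:
106.90509·x + 108.90475·(1 − x) = 107.86815
(106.90509 − 108.90475)·x = 107.86815 − 108.90475
x = -1.03660 / -1.99966 = 0.51839 → 51.84% Ag-107, 48.16% Ag-109.

51.84%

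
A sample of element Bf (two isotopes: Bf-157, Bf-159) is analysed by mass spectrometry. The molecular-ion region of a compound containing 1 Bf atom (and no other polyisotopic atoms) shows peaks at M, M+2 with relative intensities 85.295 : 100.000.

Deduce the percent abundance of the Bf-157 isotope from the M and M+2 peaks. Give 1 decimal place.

Let p = fractional abundance of Bf-157. I(M+2)/I(M) = [C(1,1)·p^0·(1−p)] / p^1 = 1·(1−p)/p = 100.000/85.295 = 1.1724
(1−p)/p = 1.1724/1 = 1.1724  ⇒  p = 1/(1 + 1.1724) = 0.4603
Bf-157: 46.0%, Bf-159: 54.0%.

46.0%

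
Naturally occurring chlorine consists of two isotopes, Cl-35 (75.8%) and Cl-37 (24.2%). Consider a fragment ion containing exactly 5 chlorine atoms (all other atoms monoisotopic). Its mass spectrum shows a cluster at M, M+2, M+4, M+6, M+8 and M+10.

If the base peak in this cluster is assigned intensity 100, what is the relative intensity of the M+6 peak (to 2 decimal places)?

20.39

Term probabilities: M 0.2502, M+2 0.3994, M+4 0.2551, M+6 0.0814, M+8 0.0130, M+10 0.0008. Base peak = M+2.
P(M+2) = C(5,1) × 0.758^4 × 0.242^1 = 5 × 0.33012379 × 0.2420 = 0.399450 (base)
P(M+6) = C(5,3) × 0.758^2 × 0.242^3 = 10 × 0.574564 × 0.01417249 = 0.081430
Relative intensity = 0.081430 / 0.399450 × 100 = 20.39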